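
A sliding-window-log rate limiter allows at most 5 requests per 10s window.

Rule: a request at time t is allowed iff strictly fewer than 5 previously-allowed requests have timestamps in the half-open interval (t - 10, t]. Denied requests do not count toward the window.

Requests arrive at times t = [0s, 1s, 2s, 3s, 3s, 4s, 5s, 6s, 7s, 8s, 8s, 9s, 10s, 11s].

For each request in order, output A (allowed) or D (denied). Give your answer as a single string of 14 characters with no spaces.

Tracking allowed requests in the window:
  req#1 t=0s: ALLOW
  req#2 t=1s: ALLOW
  req#3 t=2s: ALLOW
  req#4 t=3s: ALLOW
  req#5 t=3s: ALLOW
  req#6 t=4s: DENY
  req#7 t=5s: DENY
  req#8 t=6s: DENY
  req#9 t=7s: DENY
  req#10 t=8s: DENY
  req#11 t=8s: DENY
  req#12 t=9s: DENY
  req#13 t=10s: ALLOW
  req#14 t=11s: ALLOW

Answer: AAAAADDDDDDDAA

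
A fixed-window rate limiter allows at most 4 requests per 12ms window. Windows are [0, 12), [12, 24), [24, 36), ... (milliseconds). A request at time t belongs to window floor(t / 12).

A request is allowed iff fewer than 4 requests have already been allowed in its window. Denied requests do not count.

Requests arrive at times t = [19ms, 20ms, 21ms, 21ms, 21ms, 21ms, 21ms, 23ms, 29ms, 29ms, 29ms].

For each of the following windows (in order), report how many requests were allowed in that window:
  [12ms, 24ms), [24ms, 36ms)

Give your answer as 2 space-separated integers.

Processing requests:
  req#1 t=19ms (window 1): ALLOW
  req#2 t=20ms (window 1): ALLOW
  req#3 t=21ms (window 1): ALLOW
  req#4 t=21ms (window 1): ALLOW
  req#5 t=21ms (window 1): DENY
  req#6 t=21ms (window 1): DENY
  req#7 t=21ms (window 1): DENY
  req#8 t=23ms (window 1): DENY
  req#9 t=29ms (window 2): ALLOW
  req#10 t=29ms (window 2): ALLOW
  req#11 t=29ms (window 2): ALLOW

Allowed counts by window: 4 3

Answer: 4 3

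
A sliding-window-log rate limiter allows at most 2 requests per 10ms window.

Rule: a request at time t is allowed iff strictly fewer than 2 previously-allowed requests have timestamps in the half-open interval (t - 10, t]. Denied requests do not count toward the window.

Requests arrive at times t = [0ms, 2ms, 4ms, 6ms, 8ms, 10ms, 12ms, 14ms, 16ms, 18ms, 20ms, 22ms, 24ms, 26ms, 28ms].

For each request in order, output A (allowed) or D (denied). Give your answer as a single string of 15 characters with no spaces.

Answer: AADDDAADDDAADDD

Derivation:
Tracking allowed requests in the window:
  req#1 t=0ms: ALLOW
  req#2 t=2ms: ALLOW
  req#3 t=4ms: DENY
  req#4 t=6ms: DENY
  req#5 t=8ms: DENY
  req#6 t=10ms: ALLOW
  req#7 t=12ms: ALLOW
  req#8 t=14ms: DENY
  req#9 t=16ms: DENY
  req#10 t=18ms: DENY
  req#11 t=20ms: ALLOW
  req#12 t=22ms: ALLOW
  req#13 t=24ms: DENY
  req#14 t=26ms: DENY
  req#15 t=28ms: DENY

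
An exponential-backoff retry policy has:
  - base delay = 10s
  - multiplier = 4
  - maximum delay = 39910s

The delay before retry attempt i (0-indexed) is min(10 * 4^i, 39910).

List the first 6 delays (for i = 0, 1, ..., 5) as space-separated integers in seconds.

Computing each delay:
  i=0: min(10*4^0, 39910) = 10
  i=1: min(10*4^1, 39910) = 40
  i=2: min(10*4^2, 39910) = 160
  i=3: min(10*4^3, 39910) = 640
  i=4: min(10*4^4, 39910) = 2560
  i=5: min(10*4^5, 39910) = 10240

Answer: 10 40 160 640 2560 10240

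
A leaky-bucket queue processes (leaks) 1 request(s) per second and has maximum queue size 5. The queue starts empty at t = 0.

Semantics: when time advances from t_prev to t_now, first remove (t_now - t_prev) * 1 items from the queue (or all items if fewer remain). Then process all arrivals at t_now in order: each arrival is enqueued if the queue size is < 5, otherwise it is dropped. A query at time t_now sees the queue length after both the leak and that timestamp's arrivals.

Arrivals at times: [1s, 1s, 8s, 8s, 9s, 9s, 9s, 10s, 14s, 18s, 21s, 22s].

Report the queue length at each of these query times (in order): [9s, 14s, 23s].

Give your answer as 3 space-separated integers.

Answer: 4 1 0

Derivation:
Queue lengths at query times:
  query t=9s: backlog = 4
  query t=14s: backlog = 1
  query t=23s: backlog = 0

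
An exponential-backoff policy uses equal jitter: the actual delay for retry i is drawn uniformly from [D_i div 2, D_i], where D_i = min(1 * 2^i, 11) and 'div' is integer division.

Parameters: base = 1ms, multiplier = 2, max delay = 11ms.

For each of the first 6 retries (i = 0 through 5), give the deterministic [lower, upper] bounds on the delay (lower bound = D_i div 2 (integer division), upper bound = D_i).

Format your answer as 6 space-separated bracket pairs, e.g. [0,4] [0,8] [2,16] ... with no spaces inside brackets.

Computing bounds per retry:
  i=0: D_i=min(1*2^0,11)=1, bounds=[0,1]
  i=1: D_i=min(1*2^1,11)=2, bounds=[1,2]
  i=2: D_i=min(1*2^2,11)=4, bounds=[2,4]
  i=3: D_i=min(1*2^3,11)=8, bounds=[4,8]
  i=4: D_i=min(1*2^4,11)=11, bounds=[5,11]
  i=5: D_i=min(1*2^5,11)=11, bounds=[5,11]

Answer: [0,1] [1,2] [2,4] [4,8] [5,11] [5,11]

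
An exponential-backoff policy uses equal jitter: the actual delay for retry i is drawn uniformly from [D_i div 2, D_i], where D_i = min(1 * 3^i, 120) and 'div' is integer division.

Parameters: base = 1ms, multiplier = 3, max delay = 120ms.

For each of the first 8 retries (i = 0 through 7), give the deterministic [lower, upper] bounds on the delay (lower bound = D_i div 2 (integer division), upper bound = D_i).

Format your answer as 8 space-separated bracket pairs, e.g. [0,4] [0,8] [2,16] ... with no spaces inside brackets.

Answer: [0,1] [1,3] [4,9] [13,27] [40,81] [60,120] [60,120] [60,120]

Derivation:
Computing bounds per retry:
  i=0: D_i=min(1*3^0,120)=1, bounds=[0,1]
  i=1: D_i=min(1*3^1,120)=3, bounds=[1,3]
  i=2: D_i=min(1*3^2,120)=9, bounds=[4,9]
  i=3: D_i=min(1*3^3,120)=27, bounds=[13,27]
  i=4: D_i=min(1*3^4,120)=81, bounds=[40,81]
  i=5: D_i=min(1*3^5,120)=120, bounds=[60,120]
  i=6: D_i=min(1*3^6,120)=120, bounds=[60,120]
  i=7: D_i=min(1*3^7,120)=120, bounds=[60,120]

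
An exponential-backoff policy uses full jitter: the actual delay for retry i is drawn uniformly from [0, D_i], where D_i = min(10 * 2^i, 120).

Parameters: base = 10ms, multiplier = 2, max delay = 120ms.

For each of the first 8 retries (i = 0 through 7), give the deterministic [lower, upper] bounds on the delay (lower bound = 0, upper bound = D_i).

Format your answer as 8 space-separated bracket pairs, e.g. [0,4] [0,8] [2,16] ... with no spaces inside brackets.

Answer: [0,10] [0,20] [0,40] [0,80] [0,120] [0,120] [0,120] [0,120]

Derivation:
Computing bounds per retry:
  i=0: D_i=min(10*2^0,120)=10, bounds=[0,10]
  i=1: D_i=min(10*2^1,120)=20, bounds=[0,20]
  i=2: D_i=min(10*2^2,120)=40, bounds=[0,40]
  i=3: D_i=min(10*2^3,120)=80, bounds=[0,80]
  i=4: D_i=min(10*2^4,120)=120, bounds=[0,120]
  i=5: D_i=min(10*2^5,120)=120, bounds=[0,120]
  i=6: D_i=min(10*2^6,120)=120, bounds=[0,120]
  i=7: D_i=min(10*2^7,120)=120, bounds=[0,120]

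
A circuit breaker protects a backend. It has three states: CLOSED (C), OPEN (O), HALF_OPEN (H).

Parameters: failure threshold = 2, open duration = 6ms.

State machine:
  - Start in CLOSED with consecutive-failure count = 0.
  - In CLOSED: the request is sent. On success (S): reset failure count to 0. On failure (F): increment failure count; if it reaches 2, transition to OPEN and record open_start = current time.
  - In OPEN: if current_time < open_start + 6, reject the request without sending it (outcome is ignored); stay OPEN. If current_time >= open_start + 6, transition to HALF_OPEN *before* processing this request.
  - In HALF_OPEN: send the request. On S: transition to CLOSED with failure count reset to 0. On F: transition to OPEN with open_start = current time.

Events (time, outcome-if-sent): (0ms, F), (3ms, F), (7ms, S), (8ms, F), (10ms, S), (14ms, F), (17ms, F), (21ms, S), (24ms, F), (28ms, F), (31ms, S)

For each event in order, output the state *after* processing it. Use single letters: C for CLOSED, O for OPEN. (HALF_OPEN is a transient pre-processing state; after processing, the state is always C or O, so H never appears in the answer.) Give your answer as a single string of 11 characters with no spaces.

Answer: COOOCCOOOOC

Derivation:
State after each event:
  event#1 t=0ms outcome=F: state=CLOSED
  event#2 t=3ms outcome=F: state=OPEN
  event#3 t=7ms outcome=S: state=OPEN
  event#4 t=8ms outcome=F: state=OPEN
  event#5 t=10ms outcome=S: state=CLOSED
  event#6 t=14ms outcome=F: state=CLOSED
  event#7 t=17ms outcome=F: state=OPEN
  event#8 t=21ms outcome=S: state=OPEN
  event#9 t=24ms outcome=F: state=OPEN
  event#10 t=28ms outcome=F: state=OPEN
  event#11 t=31ms outcome=S: state=CLOSED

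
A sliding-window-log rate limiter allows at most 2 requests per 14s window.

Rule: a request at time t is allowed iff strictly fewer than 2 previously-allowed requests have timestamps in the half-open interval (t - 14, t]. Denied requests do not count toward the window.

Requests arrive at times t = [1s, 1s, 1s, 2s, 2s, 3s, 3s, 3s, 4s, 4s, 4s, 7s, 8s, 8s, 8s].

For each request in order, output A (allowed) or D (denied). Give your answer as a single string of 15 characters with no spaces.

Answer: AADDDDDDDDDDDDD

Derivation:
Tracking allowed requests in the window:
  req#1 t=1s: ALLOW
  req#2 t=1s: ALLOW
  req#3 t=1s: DENY
  req#4 t=2s: DENY
  req#5 t=2s: DENY
  req#6 t=3s: DENY
  req#7 t=3s: DENY
  req#8 t=3s: DENY
  req#9 t=4s: DENY
  req#10 t=4s: DENY
  req#11 t=4s: DENY
  req#12 t=7s: DENY
  req#13 t=8s: DENY
  req#14 t=8s: DENY
  req#15 t=8s: DENY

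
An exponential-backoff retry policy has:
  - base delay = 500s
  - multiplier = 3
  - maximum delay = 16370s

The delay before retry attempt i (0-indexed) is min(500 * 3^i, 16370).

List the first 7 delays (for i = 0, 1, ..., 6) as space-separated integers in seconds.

Answer: 500 1500 4500 13500 16370 16370 16370

Derivation:
Computing each delay:
  i=0: min(500*3^0, 16370) = 500
  i=1: min(500*3^1, 16370) = 1500
  i=2: min(500*3^2, 16370) = 4500
  i=3: min(500*3^3, 16370) = 13500
  i=4: min(500*3^4, 16370) = 16370
  i=5: min(500*3^5, 16370) = 16370
  i=6: min(500*3^6, 16370) = 16370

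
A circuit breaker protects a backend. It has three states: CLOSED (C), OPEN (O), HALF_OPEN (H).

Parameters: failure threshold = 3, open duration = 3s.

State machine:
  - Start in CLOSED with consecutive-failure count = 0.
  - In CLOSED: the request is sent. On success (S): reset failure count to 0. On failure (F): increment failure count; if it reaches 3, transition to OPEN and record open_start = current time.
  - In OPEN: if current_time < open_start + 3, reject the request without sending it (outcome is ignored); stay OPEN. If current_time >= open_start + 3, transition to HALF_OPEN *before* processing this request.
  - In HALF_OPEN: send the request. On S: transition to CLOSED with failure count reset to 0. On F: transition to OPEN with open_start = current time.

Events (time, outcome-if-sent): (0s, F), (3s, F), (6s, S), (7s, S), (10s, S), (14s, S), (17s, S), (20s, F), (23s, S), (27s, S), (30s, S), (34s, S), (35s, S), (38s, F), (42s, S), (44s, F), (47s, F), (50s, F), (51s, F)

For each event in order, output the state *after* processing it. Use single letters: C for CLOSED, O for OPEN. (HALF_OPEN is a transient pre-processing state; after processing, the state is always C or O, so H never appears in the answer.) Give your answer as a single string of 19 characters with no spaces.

Answer: CCCCCCCCCCCCCCCCCOO

Derivation:
State after each event:
  event#1 t=0s outcome=F: state=CLOSED
  event#2 t=3s outcome=F: state=CLOSED
  event#3 t=6s outcome=S: state=CLOSED
  event#4 t=7s outcome=S: state=CLOSED
  event#5 t=10s outcome=S: state=CLOSED
  event#6 t=14s outcome=S: state=CLOSED
  event#7 t=17s outcome=S: state=CLOSED
  event#8 t=20s outcome=F: state=CLOSED
  event#9 t=23s outcome=S: state=CLOSED
  event#10 t=27s outcome=S: state=CLOSED
  event#11 t=30s outcome=S: state=CLOSED
  event#12 t=34s outcome=S: state=CLOSED
  event#13 t=35s outcome=S: state=CLOSED
  event#14 t=38s outcome=F: state=CLOSED
  event#15 t=42s outcome=S: state=CLOSED
  event#16 t=44s outcome=F: state=CLOSED
  event#17 t=47s outcome=F: state=CLOSED
  event#18 t=50s outcome=F: state=OPEN
  event#19 t=51s outcome=F: state=OPEN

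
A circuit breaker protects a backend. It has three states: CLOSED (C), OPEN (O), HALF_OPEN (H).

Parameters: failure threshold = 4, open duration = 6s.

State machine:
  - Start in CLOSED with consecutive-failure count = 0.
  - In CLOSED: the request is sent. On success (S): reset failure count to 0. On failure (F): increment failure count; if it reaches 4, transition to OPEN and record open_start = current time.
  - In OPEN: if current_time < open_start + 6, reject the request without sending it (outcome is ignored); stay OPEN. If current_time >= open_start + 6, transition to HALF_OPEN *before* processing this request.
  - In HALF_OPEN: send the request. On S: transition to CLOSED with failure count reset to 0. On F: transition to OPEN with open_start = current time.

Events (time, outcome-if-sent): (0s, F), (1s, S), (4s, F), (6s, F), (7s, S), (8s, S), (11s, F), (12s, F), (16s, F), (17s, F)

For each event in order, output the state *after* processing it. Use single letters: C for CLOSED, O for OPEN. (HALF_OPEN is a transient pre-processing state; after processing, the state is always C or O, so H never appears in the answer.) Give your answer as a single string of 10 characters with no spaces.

State after each event:
  event#1 t=0s outcome=F: state=CLOSED
  event#2 t=1s outcome=S: state=CLOSED
  event#3 t=4s outcome=F: state=CLOSED
  event#4 t=6s outcome=F: state=CLOSED
  event#5 t=7s outcome=S: state=CLOSED
  event#6 t=8s outcome=S: state=CLOSED
  event#7 t=11s outcome=F: state=CLOSED
  event#8 t=12s outcome=F: state=CLOSED
  event#9 t=16s outcome=F: state=CLOSED
  event#10 t=17s outcome=F: state=OPEN

Answer: CCCCCCCCCO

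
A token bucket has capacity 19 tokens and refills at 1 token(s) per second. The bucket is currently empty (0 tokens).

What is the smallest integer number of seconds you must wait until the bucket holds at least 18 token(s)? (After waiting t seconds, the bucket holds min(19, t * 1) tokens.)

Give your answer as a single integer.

Answer: 18

Derivation:
Need t * 1 >= 18, so t >= 18/1.
Smallest integer t = ceil(18/1) = 18.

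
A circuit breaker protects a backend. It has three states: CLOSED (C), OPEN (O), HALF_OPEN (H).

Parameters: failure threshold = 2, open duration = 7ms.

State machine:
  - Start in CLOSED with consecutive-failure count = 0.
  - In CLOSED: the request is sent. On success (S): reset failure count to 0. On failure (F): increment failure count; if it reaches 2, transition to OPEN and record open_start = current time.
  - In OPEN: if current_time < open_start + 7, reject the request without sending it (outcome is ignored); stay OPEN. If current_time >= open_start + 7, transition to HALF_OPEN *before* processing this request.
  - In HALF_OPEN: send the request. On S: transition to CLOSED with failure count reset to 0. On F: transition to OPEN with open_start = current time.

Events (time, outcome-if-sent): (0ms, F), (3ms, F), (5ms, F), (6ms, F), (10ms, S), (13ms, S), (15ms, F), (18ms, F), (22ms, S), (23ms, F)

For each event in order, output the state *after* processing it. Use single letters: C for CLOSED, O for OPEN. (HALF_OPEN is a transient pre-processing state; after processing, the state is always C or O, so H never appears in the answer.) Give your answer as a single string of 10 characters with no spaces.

State after each event:
  event#1 t=0ms outcome=F: state=CLOSED
  event#2 t=3ms outcome=F: state=OPEN
  event#3 t=5ms outcome=F: state=OPEN
  event#4 t=6ms outcome=F: state=OPEN
  event#5 t=10ms outcome=S: state=CLOSED
  event#6 t=13ms outcome=S: state=CLOSED
  event#7 t=15ms outcome=F: state=CLOSED
  event#8 t=18ms outcome=F: state=OPEN
  event#9 t=22ms outcome=S: state=OPEN
  event#10 t=23ms outcome=F: state=OPEN

Answer: COOOCCCOOO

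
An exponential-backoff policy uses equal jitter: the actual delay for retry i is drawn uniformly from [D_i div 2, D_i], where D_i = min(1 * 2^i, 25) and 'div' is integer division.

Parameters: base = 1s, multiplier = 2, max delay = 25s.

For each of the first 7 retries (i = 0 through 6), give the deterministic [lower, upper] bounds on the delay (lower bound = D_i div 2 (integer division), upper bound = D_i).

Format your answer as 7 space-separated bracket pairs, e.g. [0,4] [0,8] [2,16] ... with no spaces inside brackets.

Answer: [0,1] [1,2] [2,4] [4,8] [8,16] [12,25] [12,25]

Derivation:
Computing bounds per retry:
  i=0: D_i=min(1*2^0,25)=1, bounds=[0,1]
  i=1: D_i=min(1*2^1,25)=2, bounds=[1,2]
  i=2: D_i=min(1*2^2,25)=4, bounds=[2,4]
  i=3: D_i=min(1*2^3,25)=8, bounds=[4,8]
  i=4: D_i=min(1*2^4,25)=16, bounds=[8,16]
  i=5: D_i=min(1*2^5,25)=25, bounds=[12,25]
  i=6: D_i=min(1*2^6,25)=25, bounds=[12,25]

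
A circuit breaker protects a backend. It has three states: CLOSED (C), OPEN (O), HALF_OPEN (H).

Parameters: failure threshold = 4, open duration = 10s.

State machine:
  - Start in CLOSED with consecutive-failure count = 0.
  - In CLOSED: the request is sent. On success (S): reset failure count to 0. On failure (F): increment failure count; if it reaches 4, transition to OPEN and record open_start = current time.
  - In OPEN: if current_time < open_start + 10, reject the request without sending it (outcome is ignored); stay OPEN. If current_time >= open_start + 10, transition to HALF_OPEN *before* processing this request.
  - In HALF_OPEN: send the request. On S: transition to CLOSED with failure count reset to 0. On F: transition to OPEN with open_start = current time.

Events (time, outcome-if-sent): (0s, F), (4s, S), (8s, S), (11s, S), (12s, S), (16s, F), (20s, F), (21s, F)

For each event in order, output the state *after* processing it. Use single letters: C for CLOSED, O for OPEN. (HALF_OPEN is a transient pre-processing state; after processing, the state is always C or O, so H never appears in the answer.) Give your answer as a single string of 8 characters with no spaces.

Answer: CCCCCCCC

Derivation:
State after each event:
  event#1 t=0s outcome=F: state=CLOSED
  event#2 t=4s outcome=S: state=CLOSED
  event#3 t=8s outcome=S: state=CLOSED
  event#4 t=11s outcome=S: state=CLOSED
  event#5 t=12s outcome=S: state=CLOSED
  event#6 t=16s outcome=F: state=CLOSED
  event#7 t=20s outcome=F: state=CLOSED
  event#8 t=21s outcome=F: state=CLOSED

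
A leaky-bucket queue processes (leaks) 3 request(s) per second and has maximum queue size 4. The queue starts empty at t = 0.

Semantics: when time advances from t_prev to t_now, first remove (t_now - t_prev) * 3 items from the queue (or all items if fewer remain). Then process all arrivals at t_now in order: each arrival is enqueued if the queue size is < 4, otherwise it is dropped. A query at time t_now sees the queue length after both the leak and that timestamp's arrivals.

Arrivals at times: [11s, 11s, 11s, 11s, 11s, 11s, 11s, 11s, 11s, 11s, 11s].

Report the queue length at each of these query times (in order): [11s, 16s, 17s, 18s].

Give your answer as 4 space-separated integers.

Answer: 4 0 0 0

Derivation:
Queue lengths at query times:
  query t=11s: backlog = 4
  query t=16s: backlog = 0
  query t=17s: backlog = 0
  query t=18s: backlog = 0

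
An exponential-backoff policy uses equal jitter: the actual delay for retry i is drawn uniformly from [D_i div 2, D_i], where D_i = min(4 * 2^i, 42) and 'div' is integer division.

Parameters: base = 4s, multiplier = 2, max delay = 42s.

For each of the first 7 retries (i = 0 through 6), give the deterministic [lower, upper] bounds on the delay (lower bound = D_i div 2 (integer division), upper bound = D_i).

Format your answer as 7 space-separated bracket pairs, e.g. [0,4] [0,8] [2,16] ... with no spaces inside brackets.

Answer: [2,4] [4,8] [8,16] [16,32] [21,42] [21,42] [21,42]

Derivation:
Computing bounds per retry:
  i=0: D_i=min(4*2^0,42)=4, bounds=[2,4]
  i=1: D_i=min(4*2^1,42)=8, bounds=[4,8]
  i=2: D_i=min(4*2^2,42)=16, bounds=[8,16]
  i=3: D_i=min(4*2^3,42)=32, bounds=[16,32]
  i=4: D_i=min(4*2^4,42)=42, bounds=[21,42]
  i=5: D_i=min(4*2^5,42)=42, bounds=[21,42]
  i=6: D_i=min(4*2^6,42)=42, bounds=[21,42]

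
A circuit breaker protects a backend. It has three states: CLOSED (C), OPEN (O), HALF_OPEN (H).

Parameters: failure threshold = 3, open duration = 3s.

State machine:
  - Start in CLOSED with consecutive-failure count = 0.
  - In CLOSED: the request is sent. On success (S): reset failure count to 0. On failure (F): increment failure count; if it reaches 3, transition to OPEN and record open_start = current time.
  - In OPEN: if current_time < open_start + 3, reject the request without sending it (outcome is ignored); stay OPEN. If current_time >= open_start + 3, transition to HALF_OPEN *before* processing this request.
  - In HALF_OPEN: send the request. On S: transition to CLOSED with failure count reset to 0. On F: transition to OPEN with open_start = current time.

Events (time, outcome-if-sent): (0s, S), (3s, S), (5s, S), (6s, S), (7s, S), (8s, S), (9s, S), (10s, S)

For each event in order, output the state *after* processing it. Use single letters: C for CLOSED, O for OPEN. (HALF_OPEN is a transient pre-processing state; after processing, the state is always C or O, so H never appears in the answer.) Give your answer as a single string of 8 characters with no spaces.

State after each event:
  event#1 t=0s outcome=S: state=CLOSED
  event#2 t=3s outcome=S: state=CLOSED
  event#3 t=5s outcome=S: state=CLOSED
  event#4 t=6s outcome=S: state=CLOSED
  event#5 t=7s outcome=S: state=CLOSED
  event#6 t=8s outcome=S: state=CLOSED
  event#7 t=9s outcome=S: state=CLOSED
  event#8 t=10s outcome=S: state=CLOSED

Answer: CCCCCCCC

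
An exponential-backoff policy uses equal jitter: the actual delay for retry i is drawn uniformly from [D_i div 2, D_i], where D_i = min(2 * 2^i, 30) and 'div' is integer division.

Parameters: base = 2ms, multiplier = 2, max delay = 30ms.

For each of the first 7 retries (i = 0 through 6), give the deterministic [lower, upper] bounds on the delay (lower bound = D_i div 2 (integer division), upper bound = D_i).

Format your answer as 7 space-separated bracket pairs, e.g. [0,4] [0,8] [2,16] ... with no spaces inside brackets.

Computing bounds per retry:
  i=0: D_i=min(2*2^0,30)=2, bounds=[1,2]
  i=1: D_i=min(2*2^1,30)=4, bounds=[2,4]
  i=2: D_i=min(2*2^2,30)=8, bounds=[4,8]
  i=3: D_i=min(2*2^3,30)=16, bounds=[8,16]
  i=4: D_i=min(2*2^4,30)=30, bounds=[15,30]
  i=5: D_i=min(2*2^5,30)=30, bounds=[15,30]
  i=6: D_i=min(2*2^6,30)=30, bounds=[15,30]

Answer: [1,2] [2,4] [4,8] [8,16] [15,30] [15,30] [15,30]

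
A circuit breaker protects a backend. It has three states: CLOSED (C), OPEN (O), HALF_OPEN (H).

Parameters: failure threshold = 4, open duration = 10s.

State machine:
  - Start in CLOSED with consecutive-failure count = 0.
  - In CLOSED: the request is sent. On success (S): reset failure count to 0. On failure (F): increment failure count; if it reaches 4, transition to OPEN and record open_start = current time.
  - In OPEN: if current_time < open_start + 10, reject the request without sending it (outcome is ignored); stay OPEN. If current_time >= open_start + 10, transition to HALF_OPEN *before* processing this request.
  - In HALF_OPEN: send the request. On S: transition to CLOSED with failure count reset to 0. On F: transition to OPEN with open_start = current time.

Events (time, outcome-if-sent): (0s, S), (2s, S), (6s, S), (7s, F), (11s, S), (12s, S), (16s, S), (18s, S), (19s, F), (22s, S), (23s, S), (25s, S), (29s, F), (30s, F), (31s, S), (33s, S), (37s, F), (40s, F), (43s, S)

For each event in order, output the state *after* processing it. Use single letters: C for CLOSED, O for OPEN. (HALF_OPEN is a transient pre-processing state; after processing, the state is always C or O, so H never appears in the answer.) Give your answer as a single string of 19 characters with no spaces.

Answer: CCCCCCCCCCCCCCCCCCC

Derivation:
State after each event:
  event#1 t=0s outcome=S: state=CLOSED
  event#2 t=2s outcome=S: state=CLOSED
  event#3 t=6s outcome=S: state=CLOSED
  event#4 t=7s outcome=F: state=CLOSED
  event#5 t=11s outcome=S: state=CLOSED
  event#6 t=12s outcome=S: state=CLOSED
  event#7 t=16s outcome=S: state=CLOSED
  event#8 t=18s outcome=S: state=CLOSED
  event#9 t=19s outcome=F: state=CLOSED
  event#10 t=22s outcome=S: state=CLOSED
  event#11 t=23s outcome=S: state=CLOSED
  event#12 t=25s outcome=S: state=CLOSED
  event#13 t=29s outcome=F: state=CLOSED
  event#14 t=30s outcome=F: state=CLOSED
  event#15 t=31s outcome=S: state=CLOSED
  event#16 t=33s outcome=S: state=CLOSED
  event#17 t=37s outcome=F: state=CLOSED
  event#18 t=40s outcome=F: state=CLOSED
  event#19 t=43s outcome=S: state=CLOSED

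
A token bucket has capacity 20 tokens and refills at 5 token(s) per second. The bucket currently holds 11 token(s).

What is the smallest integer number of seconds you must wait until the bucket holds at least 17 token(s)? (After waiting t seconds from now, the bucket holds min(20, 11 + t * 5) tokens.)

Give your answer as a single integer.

Answer: 2

Derivation:
Need 11 + t * 5 >= 17, so t >= 6/5.
Smallest integer t = ceil(6/5) = 2.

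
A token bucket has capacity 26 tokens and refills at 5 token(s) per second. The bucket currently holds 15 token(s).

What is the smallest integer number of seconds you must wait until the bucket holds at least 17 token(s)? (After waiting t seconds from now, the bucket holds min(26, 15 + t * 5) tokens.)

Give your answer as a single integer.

Need 15 + t * 5 >= 17, so t >= 2/5.
Smallest integer t = ceil(2/5) = 1.

Answer: 1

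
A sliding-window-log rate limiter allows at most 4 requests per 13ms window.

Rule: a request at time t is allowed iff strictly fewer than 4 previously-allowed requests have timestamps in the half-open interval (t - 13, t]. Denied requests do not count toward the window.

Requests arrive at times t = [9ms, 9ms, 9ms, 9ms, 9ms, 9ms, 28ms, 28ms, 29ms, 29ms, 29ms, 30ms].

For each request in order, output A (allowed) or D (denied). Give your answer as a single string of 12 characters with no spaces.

Tracking allowed requests in the window:
  req#1 t=9ms: ALLOW
  req#2 t=9ms: ALLOW
  req#3 t=9ms: ALLOW
  req#4 t=9ms: ALLOW
  req#5 t=9ms: DENY
  req#6 t=9ms: DENY
  req#7 t=28ms: ALLOW
  req#8 t=28ms: ALLOW
  req#9 t=29ms: ALLOW
  req#10 t=29ms: ALLOW
  req#11 t=29ms: DENY
  req#12 t=30ms: DENY

Answer: AAAADDAAAADD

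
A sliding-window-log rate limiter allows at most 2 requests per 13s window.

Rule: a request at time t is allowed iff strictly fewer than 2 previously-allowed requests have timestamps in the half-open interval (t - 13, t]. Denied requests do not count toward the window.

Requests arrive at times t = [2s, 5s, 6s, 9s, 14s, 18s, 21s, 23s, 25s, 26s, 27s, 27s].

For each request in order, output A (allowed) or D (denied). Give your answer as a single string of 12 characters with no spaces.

Tracking allowed requests in the window:
  req#1 t=2s: ALLOW
  req#2 t=5s: ALLOW
  req#3 t=6s: DENY
  req#4 t=9s: DENY
  req#5 t=14s: DENY
  req#6 t=18s: ALLOW
  req#7 t=21s: ALLOW
  req#8 t=23s: DENY
  req#9 t=25s: DENY
  req#10 t=26s: DENY
  req#11 t=27s: DENY
  req#12 t=27s: DENY

Answer: AADDDAADDDDD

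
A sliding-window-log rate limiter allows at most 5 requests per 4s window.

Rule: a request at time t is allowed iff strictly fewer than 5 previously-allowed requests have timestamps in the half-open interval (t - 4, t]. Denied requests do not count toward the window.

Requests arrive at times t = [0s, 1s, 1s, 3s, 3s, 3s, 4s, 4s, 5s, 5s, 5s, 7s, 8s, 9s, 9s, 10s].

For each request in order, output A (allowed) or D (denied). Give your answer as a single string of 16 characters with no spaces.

Tracking allowed requests in the window:
  req#1 t=0s: ALLOW
  req#2 t=1s: ALLOW
  req#3 t=1s: ALLOW
  req#4 t=3s: ALLOW
  req#5 t=3s: ALLOW
  req#6 t=3s: DENY
  req#7 t=4s: ALLOW
  req#8 t=4s: DENY
  req#9 t=5s: ALLOW
  req#10 t=5s: ALLOW
  req#11 t=5s: DENY
  req#12 t=7s: ALLOW
  req#13 t=8s: ALLOW
  req#14 t=9s: ALLOW
  req#15 t=9s: ALLOW
  req#16 t=10s: ALLOW

Answer: AAAAADADAADAAAAA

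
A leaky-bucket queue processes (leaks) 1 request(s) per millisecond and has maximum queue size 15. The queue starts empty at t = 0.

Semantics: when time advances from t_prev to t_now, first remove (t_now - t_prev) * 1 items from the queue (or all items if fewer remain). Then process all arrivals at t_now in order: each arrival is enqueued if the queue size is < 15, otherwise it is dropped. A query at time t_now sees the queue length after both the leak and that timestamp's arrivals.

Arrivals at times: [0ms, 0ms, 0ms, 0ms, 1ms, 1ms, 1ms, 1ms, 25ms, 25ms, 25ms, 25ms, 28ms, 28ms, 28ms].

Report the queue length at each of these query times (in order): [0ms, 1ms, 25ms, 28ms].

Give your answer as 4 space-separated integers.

Queue lengths at query times:
  query t=0ms: backlog = 4
  query t=1ms: backlog = 7
  query t=25ms: backlog = 4
  query t=28ms: backlog = 4

Answer: 4 7 4 4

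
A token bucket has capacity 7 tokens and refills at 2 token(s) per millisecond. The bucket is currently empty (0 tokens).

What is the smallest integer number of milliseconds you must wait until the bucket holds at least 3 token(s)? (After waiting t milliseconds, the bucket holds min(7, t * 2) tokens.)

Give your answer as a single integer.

Need t * 2 >= 3, so t >= 3/2.
Smallest integer t = ceil(3/2) = 2.

Answer: 2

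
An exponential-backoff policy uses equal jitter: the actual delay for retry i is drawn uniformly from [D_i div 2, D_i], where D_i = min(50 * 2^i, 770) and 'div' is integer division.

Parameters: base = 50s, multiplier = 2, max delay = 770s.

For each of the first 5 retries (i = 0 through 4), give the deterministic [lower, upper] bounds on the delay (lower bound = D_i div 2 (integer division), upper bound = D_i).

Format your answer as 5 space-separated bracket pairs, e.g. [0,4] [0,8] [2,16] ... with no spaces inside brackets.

Answer: [25,50] [50,100] [100,200] [200,400] [385,770]

Derivation:
Computing bounds per retry:
  i=0: D_i=min(50*2^0,770)=50, bounds=[25,50]
  i=1: D_i=min(50*2^1,770)=100, bounds=[50,100]
  i=2: D_i=min(50*2^2,770)=200, bounds=[100,200]
  i=3: D_i=min(50*2^3,770)=400, bounds=[200,400]
  i=4: D_i=min(50*2^4,770)=770, bounds=[385,770]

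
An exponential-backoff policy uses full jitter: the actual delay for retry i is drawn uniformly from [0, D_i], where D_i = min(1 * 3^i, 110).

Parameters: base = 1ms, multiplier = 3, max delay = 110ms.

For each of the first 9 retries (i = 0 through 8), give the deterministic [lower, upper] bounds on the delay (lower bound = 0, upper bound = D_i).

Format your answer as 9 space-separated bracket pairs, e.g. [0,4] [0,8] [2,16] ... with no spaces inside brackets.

Answer: [0,1] [0,3] [0,9] [0,27] [0,81] [0,110] [0,110] [0,110] [0,110]

Derivation:
Computing bounds per retry:
  i=0: D_i=min(1*3^0,110)=1, bounds=[0,1]
  i=1: D_i=min(1*3^1,110)=3, bounds=[0,3]
  i=2: D_i=min(1*3^2,110)=9, bounds=[0,9]
  i=3: D_i=min(1*3^3,110)=27, bounds=[0,27]
  i=4: D_i=min(1*3^4,110)=81, bounds=[0,81]
  i=5: D_i=min(1*3^5,110)=110, bounds=[0,110]
  i=6: D_i=min(1*3^6,110)=110, bounds=[0,110]
  i=7: D_i=min(1*3^7,110)=110, bounds=[0,110]
  i=8: D_i=min(1*3^8,110)=110, bounds=[0,110]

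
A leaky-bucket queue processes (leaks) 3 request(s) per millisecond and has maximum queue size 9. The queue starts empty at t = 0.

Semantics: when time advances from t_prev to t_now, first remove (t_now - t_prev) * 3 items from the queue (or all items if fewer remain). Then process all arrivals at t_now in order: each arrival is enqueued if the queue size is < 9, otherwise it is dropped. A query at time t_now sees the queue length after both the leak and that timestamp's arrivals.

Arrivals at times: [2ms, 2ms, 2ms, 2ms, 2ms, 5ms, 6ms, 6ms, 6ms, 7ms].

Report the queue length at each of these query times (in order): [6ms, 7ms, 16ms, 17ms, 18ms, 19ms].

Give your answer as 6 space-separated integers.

Queue lengths at query times:
  query t=6ms: backlog = 3
  query t=7ms: backlog = 1
  query t=16ms: backlog = 0
  query t=17ms: backlog = 0
  query t=18ms: backlog = 0
  query t=19ms: backlog = 0

Answer: 3 1 0 0 0 0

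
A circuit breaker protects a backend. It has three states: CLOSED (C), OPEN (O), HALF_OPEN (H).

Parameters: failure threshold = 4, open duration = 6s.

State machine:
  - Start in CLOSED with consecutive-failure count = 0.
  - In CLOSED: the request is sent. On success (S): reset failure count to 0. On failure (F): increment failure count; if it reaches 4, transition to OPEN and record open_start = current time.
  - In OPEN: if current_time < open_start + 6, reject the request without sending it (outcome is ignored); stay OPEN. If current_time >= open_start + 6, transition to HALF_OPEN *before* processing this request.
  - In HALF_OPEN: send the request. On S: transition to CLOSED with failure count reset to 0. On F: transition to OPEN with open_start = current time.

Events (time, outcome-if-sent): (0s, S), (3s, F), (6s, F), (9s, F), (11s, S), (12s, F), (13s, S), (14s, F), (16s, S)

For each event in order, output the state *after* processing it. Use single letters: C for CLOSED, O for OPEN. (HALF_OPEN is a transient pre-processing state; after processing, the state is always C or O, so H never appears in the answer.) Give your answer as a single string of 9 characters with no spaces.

State after each event:
  event#1 t=0s outcome=S: state=CLOSED
  event#2 t=3s outcome=F: state=CLOSED
  event#3 t=6s outcome=F: state=CLOSED
  event#4 t=9s outcome=F: state=CLOSED
  event#5 t=11s outcome=S: state=CLOSED
  event#6 t=12s outcome=F: state=CLOSED
  event#7 t=13s outcome=S: state=CLOSED
  event#8 t=14s outcome=F: state=CLOSED
  event#9 t=16s outcome=S: state=CLOSED

Answer: CCCCCCCCC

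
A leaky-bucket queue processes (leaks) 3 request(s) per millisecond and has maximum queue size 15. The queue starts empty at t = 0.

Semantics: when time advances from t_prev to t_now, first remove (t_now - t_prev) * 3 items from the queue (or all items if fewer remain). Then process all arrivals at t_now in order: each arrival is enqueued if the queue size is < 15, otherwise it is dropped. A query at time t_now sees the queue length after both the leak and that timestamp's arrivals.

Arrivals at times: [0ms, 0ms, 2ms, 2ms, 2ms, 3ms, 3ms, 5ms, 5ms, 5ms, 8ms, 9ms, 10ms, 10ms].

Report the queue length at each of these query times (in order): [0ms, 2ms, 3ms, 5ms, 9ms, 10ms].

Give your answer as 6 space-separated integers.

Answer: 2 3 2 3 1 2

Derivation:
Queue lengths at query times:
  query t=0ms: backlog = 2
  query t=2ms: backlog = 3
  query t=3ms: backlog = 2
  query t=5ms: backlog = 3
  query t=9ms: backlog = 1
  query t=10ms: backlog = 2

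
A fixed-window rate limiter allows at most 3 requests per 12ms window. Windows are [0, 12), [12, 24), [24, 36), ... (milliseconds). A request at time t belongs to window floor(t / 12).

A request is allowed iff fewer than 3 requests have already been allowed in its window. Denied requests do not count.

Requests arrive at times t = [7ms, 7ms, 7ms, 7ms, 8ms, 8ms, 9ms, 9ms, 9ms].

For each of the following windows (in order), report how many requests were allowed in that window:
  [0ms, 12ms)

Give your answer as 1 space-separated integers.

Answer: 3

Derivation:
Processing requests:
  req#1 t=7ms (window 0): ALLOW
  req#2 t=7ms (window 0): ALLOW
  req#3 t=7ms (window 0): ALLOW
  req#4 t=7ms (window 0): DENY
  req#5 t=8ms (window 0): DENY
  req#6 t=8ms (window 0): DENY
  req#7 t=9ms (window 0): DENY
  req#8 t=9ms (window 0): DENY
  req#9 t=9ms (window 0): DENY

Allowed counts by window: 3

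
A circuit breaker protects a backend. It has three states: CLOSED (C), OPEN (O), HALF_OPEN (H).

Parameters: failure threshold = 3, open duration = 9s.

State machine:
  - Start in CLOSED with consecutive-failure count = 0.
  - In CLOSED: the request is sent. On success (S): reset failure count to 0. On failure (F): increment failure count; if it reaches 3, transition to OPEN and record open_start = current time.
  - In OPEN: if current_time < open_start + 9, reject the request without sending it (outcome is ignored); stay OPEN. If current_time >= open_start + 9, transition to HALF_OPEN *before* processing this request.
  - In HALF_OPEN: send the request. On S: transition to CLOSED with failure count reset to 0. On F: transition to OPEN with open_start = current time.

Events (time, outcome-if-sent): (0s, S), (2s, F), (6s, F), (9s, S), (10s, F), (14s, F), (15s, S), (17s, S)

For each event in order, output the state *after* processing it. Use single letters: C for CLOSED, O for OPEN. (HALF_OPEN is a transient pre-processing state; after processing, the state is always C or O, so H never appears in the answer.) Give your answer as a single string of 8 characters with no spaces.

Answer: CCCCCCCC

Derivation:
State after each event:
  event#1 t=0s outcome=S: state=CLOSED
  event#2 t=2s outcome=F: state=CLOSED
  event#3 t=6s outcome=F: state=CLOSED
  event#4 t=9s outcome=S: state=CLOSED
  event#5 t=10s outcome=F: state=CLOSED
  event#6 t=14s outcome=F: state=CLOSED
  event#7 t=15s outcome=S: state=CLOSED
  event#8 t=17s outcome=S: state=CLOSED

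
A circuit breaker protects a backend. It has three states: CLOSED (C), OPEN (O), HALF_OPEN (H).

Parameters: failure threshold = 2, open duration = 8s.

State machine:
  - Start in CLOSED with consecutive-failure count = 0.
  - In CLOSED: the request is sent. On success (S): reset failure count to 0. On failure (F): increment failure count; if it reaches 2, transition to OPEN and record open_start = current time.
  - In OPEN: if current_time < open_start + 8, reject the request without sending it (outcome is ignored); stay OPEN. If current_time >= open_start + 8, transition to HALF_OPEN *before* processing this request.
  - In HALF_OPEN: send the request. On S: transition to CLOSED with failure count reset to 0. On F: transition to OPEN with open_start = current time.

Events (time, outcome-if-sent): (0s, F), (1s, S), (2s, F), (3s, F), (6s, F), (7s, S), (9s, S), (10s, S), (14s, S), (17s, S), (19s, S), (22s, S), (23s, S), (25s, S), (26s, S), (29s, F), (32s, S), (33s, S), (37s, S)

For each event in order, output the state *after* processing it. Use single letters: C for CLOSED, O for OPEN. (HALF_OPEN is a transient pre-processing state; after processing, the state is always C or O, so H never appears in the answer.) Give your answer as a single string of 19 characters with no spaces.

Answer: CCCOOOOOCCCCCCCCCCC

Derivation:
State after each event:
  event#1 t=0s outcome=F: state=CLOSED
  event#2 t=1s outcome=S: state=CLOSED
  event#3 t=2s outcome=F: state=CLOSED
  event#4 t=3s outcome=F: state=OPEN
  event#5 t=6s outcome=F: state=OPEN
  event#6 t=7s outcome=S: state=OPEN
  event#7 t=9s outcome=S: state=OPEN
  event#8 t=10s outcome=S: state=OPEN
  event#9 t=14s outcome=S: state=CLOSED
  event#10 t=17s outcome=S: state=CLOSED
  event#11 t=19s outcome=S: state=CLOSED
  event#12 t=22s outcome=S: state=CLOSED
  event#13 t=23s outcome=S: state=CLOSED
  event#14 t=25s outcome=S: state=CLOSED
  event#15 t=26s outcome=S: state=CLOSED
  event#16 t=29s outcome=F: state=CLOSED
  event#17 t=32s outcome=S: state=CLOSED
  event#18 t=33s outcome=S: state=CLOSED
  event#19 t=37s outcome=S: state=CLOSED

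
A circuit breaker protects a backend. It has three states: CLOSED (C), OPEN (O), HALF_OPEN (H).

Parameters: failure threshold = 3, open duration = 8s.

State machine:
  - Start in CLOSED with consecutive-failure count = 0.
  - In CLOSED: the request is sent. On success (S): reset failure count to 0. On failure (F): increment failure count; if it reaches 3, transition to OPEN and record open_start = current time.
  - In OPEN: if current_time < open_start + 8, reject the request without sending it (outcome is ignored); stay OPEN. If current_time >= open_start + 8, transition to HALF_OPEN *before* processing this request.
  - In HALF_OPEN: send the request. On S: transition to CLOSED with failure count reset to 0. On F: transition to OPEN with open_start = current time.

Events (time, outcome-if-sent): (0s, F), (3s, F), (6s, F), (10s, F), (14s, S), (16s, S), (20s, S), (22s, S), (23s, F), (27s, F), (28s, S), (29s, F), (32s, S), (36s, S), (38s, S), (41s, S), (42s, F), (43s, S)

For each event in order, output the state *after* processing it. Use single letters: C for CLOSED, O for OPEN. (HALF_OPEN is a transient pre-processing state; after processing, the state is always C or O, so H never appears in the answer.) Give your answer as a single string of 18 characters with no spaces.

State after each event:
  event#1 t=0s outcome=F: state=CLOSED
  event#2 t=3s outcome=F: state=CLOSED
  event#3 t=6s outcome=F: state=OPEN
  event#4 t=10s outcome=F: state=OPEN
  event#5 t=14s outcome=S: state=CLOSED
  event#6 t=16s outcome=S: state=CLOSED
  event#7 t=20s outcome=S: state=CLOSED
  event#8 t=22s outcome=S: state=CLOSED
  event#9 t=23s outcome=F: state=CLOSED
  event#10 t=27s outcome=F: state=CLOSED
  event#11 t=28s outcome=S: state=CLOSED
  event#12 t=29s outcome=F: state=CLOSED
  event#13 t=32s outcome=S: state=CLOSED
  event#14 t=36s outcome=S: state=CLOSED
  event#15 t=38s outcome=S: state=CLOSED
  event#16 t=41s outcome=S: state=CLOSED
  event#17 t=42s outcome=F: state=CLOSED
  event#18 t=43s outcome=S: state=CLOSED

Answer: CCOOCCCCCCCCCCCCCC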